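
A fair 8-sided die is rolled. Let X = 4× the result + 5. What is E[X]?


E[die] = (1+8)/2 = 9/2
E[X] = 4×9/2 + 5 = 23

E[X] = 23


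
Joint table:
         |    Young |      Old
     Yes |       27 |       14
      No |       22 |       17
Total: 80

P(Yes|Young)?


P(Yes|Young) = 27/(27+22) = 27/49

P = 27/49 ≈ 55.10%


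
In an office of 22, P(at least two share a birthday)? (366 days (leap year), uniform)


P(all different) = Π(366-i)/366 for i=0..21
= 0.525249
P(match) = 1 - 0.525249 = 0.474751

P ≈ 0.4748 ≈ 47.48%


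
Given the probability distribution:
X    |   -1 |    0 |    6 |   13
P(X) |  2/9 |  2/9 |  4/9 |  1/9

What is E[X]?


E[X] = Σ x·P(X=x)
= (-1)×(2/9) + (0)×(2/9) + (6)×(4/9) + (13)×(1/9)
= 35/9

E[X] = 35/9


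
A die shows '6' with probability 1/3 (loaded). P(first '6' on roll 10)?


Geometric: P(X=10) = (1-p)^(k-1)×p = (2/3)^9×1/3 = 512/59049

P(X=10) = 512/59049 ≈ 0.87%


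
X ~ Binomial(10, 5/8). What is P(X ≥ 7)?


P(X ≥ 7) = Σ P(X=i) for i=7..10
P(X=7) = 31640625/134217728
P(X=8) = 158203125/1073741824
P(X=9) = 29296875/536870912
P(X=10) = 9765625/1073741824
Sum = 119921875/268435456

P(X ≥ 7) = 119921875/268435456 ≈ 44.67%


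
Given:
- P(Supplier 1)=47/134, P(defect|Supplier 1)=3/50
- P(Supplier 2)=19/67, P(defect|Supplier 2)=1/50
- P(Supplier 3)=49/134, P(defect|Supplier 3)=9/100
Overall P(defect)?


P(B) = Σ P(B|Aᵢ)×P(Aᵢ)
  3/50×47/134 = 141/6700
  1/50×19/67 = 19/3350
  9/100×49/134 = 441/13400
Sum = 799/13400

P(defect) = 799/13400 ≈ 5.96%


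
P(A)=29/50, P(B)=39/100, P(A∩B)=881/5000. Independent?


P(A)×P(B) = 1131/5000
P(A∩B) = 881/5000
Not equal → NOT independent

No, not independent


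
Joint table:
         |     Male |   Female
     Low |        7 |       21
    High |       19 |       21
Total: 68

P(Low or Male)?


P(Low∨Male) = P(Low) + P(Male) - P(Low∧Male)
= (28 + 26 - 7)/68 = 47/68

P = 47/68 ≈ 69.12%


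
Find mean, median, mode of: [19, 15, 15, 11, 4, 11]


Sorted: [4, 11, 11, 15, 15, 19]
Mean = 75/6 = 25/2
Median = 13
Freq: {19: 1, 15: 2, 11: 2, 4: 1}
Mode: [11, 15]

Mean=25/2, Median=13, Mode=[11, 15]


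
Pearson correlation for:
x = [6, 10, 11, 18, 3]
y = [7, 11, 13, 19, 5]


n=5, Σx=48, Σy=55, Σxy=652, Σx²=590, Σy²=725
r = (5×652 - 48×55)/√((5×590 - 48²)(5×725 - 55²))
= 620/√(646×600) = 620/√387600 ≈ 620/622.5753 ≈ 0.9959

r ≈ 0.9959


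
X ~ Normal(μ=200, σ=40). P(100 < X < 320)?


z₁=(100-200)/40=-2.5, z₂=(320-200)/40=3.0
P = Φ(3.0) - Φ(-2.5) = 0.998650 - 0.006210 = 0.992440 ≈ 0.9924

P(100 < X < 320) ≈ 0.9924


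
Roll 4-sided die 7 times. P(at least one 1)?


P(no 1)^7 = (3/4)^7 = 2187/16384
P(≥1) = 1 - 2187/16384 = 14197/16384

P = 14197/16384 ≈ 86.65%


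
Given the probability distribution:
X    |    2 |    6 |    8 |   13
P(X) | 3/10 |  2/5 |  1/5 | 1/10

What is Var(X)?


E[X] = 59/10
E[X²] = 453/10
Var(X) = E[X²] - (E[X])² = 453/10 - 3481/100 = 1049/100

Var(X) = 1049/100 ≈ 10.4900


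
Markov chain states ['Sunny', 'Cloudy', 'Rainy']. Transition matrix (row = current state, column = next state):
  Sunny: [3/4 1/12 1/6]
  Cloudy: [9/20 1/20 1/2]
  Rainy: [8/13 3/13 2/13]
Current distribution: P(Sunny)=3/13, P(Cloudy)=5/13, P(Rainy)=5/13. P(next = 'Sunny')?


P(next=Sunny) = Σᵢ P(now=i)×P(i→Sunny)
= 3/13×3/4 + 5/13×9/20 + 5/13×8/13
= 9/52 + 9/52 + 40/169 = 197/338

P = 197/338 ≈ 0.5828


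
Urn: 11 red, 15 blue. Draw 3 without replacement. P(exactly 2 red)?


Hypergeometric: C(11,2)×C(15,1)/C(26,3)
= 55×15/2600 = 33/104

P(X=2) = 33/104 ≈ 31.73%


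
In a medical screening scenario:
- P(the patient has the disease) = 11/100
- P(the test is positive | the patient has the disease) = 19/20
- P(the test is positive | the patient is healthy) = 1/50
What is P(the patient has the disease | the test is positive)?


Using Bayes' theorem:
P(A|B) = P(B|A)·P(A) / P(B)

P(the test is positive) = 19/20 × 11/100 + 1/50 × 89/100
= 209/2000 + 89/5000 = 1223/10000

P(the patient has the disease|the test is positive) = (209/2000) / (1223/10000) = 1045/1223

P(the patient has the disease|the test is positive) = 1045/1223 ≈ 85.45%


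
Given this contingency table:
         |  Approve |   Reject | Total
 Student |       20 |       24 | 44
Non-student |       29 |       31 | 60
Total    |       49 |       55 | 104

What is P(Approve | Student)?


P(Approve | Student) = 20/(20+24) = 20/44 = 5/11

P(Approve|Student) = 5/11 ≈ 45.45%


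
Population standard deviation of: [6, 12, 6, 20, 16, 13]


Mean = 73/6
  (6-73/6)²=1369/36
  (12-73/6)²=1/36
  (6-73/6)²=1369/36
  (20-73/6)²=2209/36
  (16-73/6)²=529/36
  (13-73/6)²=25/36
Σ(x-μ)² = 917/6
σ² = (917/6)/6 = 917/36

σ = √(917/36) ≈ 5.0470


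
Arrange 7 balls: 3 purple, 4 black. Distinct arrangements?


7!/(3!×4!) = 35

35


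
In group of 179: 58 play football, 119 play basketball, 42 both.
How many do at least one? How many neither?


|A∪B| = 58+119-42 = 135
Neither = 179-135 = 44

At least one: 135; Neither: 44


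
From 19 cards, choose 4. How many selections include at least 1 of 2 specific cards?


Complement: C(19,4) - C(17,4) = 3876 - 2380 = 1496

1496


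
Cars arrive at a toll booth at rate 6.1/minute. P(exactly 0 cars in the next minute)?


Poisson(λ=6.1): P(X=0) = e^(-λ)×λ^k/k!
= e^(-6.1) × 6.1^0 / 0!
≈ 0.002242867719 × 1 / 1 ≈ 0.002243

P(X=0) ≈ 0.002243 ≈ 0.22%


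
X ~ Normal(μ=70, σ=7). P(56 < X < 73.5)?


z₁=(56-70)/7=-2.0, z₂=(73.5-70)/7=0.5
P = Φ(0.5) - Φ(-2.0) = 0.691462 - 0.022750 = 0.668712 ≈ 0.6687

P(56 < X < 73.5) ≈ 0.6687


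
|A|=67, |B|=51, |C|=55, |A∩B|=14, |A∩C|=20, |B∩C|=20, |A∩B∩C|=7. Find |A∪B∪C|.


|A∪B∪C| = 67+51+55-14-20-20+7 = 126

|A∪B∪C| = 126


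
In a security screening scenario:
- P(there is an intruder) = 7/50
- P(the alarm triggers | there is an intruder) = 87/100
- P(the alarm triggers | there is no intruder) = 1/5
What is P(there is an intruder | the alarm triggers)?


Using Bayes' theorem:
P(A|B) = P(B|A)·P(A) / P(B)

P(the alarm triggers) = 87/100 × 7/50 + 1/5 × 43/50
= 609/5000 + 43/250 = 1469/5000

P(there is an intruder|the alarm triggers) = (609/5000) / (1469/5000) = 609/1469

P(there is an intruder|the alarm triggers) = 609/1469 ≈ 41.46%


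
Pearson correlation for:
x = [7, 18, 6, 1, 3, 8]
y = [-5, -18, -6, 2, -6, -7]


n=6, Σx=43, Σy=-40, Σxy=-467, Σx²=483, Σy²=474
r = (6×(-467) - 43×(-40))/√((6×483 - 43²)(6×474 - (-40)²))
= -1082/√(1049×1244) = -1082/√1304956 ≈ -1082/1142.3467 ≈ -0.9472

r ≈ -0.9472


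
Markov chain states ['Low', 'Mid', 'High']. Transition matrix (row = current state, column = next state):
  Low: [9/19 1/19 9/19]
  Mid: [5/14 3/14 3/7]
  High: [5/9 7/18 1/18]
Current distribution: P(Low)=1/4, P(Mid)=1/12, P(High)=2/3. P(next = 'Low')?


P(next=Low) = Σᵢ P(now=i)×P(i→Low)
= 1/4×9/19 + 1/12×5/14 + 2/3×5/9
= 9/76 + 5/168 + 10/27 = 14897/28728

P = 14897/28728 ≈ 0.5186


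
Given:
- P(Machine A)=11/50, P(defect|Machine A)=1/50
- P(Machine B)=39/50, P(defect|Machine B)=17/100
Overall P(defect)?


P(B) = Σ P(B|Aᵢ)×P(Aᵢ)
  1/50×11/50 = 11/2500
  17/100×39/50 = 663/5000
Sum = 137/1000

P(defect) = 137/1000 ≈ 13.70%


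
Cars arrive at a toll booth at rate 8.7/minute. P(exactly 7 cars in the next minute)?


Poisson(λ=8.7): P(X=7) = e^(-λ)×λ^k/k!
= e^(-8.7) × 8.7^7 / 7!
≈ 0.000166585811 × 3772547.94878 / 5040 ≈ 0.124693

P(X=7) ≈ 0.124693 ≈ 12.47%


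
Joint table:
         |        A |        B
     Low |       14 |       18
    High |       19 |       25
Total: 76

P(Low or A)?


P(Low∨A) = P(Low) + P(A) - P(Low∧A)
= (32 + 33 - 14)/76 = 51/76

P = 51/76 ≈ 67.11%


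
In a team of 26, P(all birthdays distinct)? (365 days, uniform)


P(all different) = Π(365-i)/365 for i=0..25
= (365/365)×(364/365)×...×(340/365)
= 0.401759

P ≈ 0.4018 ≈ 40.18%


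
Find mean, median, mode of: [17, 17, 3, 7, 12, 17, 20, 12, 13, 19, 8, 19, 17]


Sorted: [3, 7, 8, 12, 12, 13, 17, 17, 17, 17, 19, 19, 20]
Mean = 181/13
Median = 17
Freq: {17: 4, 3: 1, 7: 1, 12: 2, 20: 1, 13: 1, 19: 2, 8: 1}
Mode: [17]

Mean=181/13, Median=17, Mode=17


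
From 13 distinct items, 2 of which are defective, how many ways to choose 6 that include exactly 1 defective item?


Choose 1 of the 2 defective items and 5 of the other 11 items:
C(2,1)×C(11,5) = 2×462 = 924

924


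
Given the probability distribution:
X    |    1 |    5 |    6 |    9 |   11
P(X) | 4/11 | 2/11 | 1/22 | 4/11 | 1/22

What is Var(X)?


E[X] = 117/22
E[X²] = 83/2
Var(X) = E[X²] - (E[X])² = 83/2 - 13689/484 = 6397/484

Var(X) = 6397/484 ≈ 13.2169


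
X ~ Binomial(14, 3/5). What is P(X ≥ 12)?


P(X ≥ 12) = Σ P(X=i) for i=12..14
P(X=12) = 193444524/6103515625
P(X=13) = 44641044/6103515625
P(X=14) = 4782969/6103515625
Sum = 242868537/6103515625

P(X ≥ 12) = 242868537/6103515625 ≈ 3.98%


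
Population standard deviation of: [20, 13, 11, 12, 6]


Mean = 62/5
  (20-62/5)²=1444/25
  (13-62/5)²=9/25
  (11-62/5)²=49/25
  (12-62/5)²=4/25
  (6-62/5)²=1024/25
Σ(x-μ)² = 506/5
σ² = (506/5)/5 = 506/25

σ = √(506/25) ≈ 4.4989


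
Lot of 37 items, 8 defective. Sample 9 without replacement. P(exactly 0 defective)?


Hypergeometric: C(8,0)×C(29,9)/C(37,9)
= 1×10015005/124403620 = 6279/77996

P(X=0) = 6279/77996 ≈ 8.05%


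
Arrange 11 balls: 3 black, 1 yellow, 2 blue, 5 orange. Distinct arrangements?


11!/(3!×1!×2!×5!) = 27720

27720


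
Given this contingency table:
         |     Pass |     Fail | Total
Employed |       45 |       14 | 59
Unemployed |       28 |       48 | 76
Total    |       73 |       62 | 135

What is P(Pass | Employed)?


P(Pass | Employed) = 45/(45+14) = 45/59

P(Pass|Employed) = 45/59 ≈ 76.27%


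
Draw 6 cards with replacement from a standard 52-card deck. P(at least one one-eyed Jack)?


P(not a one-eyed Jack) = 50/52 = 25/26
P(none in 6 draws) = (25/26)^6 = 244140625/308915776
P(≥1 one-eyed Jack) = 1 - 244140625/308915776 = 64775151/308915776

P = 64775151/308915776 ≈ 20.97%


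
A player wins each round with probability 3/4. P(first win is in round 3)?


Geometric: P(X=3) = (1-p)^(k-1)×p = (1/4)^2×3/4 = 3/64

P(X=3) = 3/64 ≈ 4.69%


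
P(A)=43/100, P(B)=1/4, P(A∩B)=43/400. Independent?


P(A)×P(B) = 43/400
P(A∩B) = 43/400
Equal ✓ → Independent

Yes, independent


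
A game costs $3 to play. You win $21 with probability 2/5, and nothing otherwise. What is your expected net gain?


E[gain] = (21-3)×2/5 + (-3)×3/5
= 36/5 - 9/5 = 27/5

Expected net gain = $27/5 ≈ $5.40


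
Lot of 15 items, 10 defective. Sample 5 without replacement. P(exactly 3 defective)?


Hypergeometric: C(10,3)×C(5,2)/C(15,5)
= 120×10/3003 = 400/1001

P(X=3) = 400/1001 ≈ 39.96%


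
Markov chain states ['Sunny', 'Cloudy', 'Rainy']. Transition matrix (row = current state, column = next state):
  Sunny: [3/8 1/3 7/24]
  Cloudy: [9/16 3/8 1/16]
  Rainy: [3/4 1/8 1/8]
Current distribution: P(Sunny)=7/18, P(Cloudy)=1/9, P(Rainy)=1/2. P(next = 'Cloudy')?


P(next=Cloudy) = Σᵢ P(now=i)×P(i→Cloudy)
= 7/18×1/3 + 1/9×3/8 + 1/2×1/8
= 7/54 + 1/24 + 1/16 = 101/432

P = 101/432 ≈ 0.2338


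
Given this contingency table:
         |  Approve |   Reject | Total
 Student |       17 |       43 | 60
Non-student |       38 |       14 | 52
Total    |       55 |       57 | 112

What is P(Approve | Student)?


P(Approve | Student) = 17/(17+43) = 17/60

P(Approve|Student) = 17/60 ≈ 28.33%


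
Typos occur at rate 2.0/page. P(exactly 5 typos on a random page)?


Poisson(λ=2.0): P(X=5) = e^(-λ)×λ^k/k!
= e^(-2.0) × 2.0^5 / 5!
≈ 0.1353352832 × 32 / 120 ≈ 0.036089

P(X=5) ≈ 0.036089 ≈ 3.61%


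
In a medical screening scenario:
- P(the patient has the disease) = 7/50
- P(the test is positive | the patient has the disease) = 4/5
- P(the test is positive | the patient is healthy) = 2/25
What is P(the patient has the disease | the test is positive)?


Using Bayes' theorem:
P(A|B) = P(B|A)·P(A) / P(B)

P(the test is positive) = 4/5 × 7/50 + 2/25 × 43/50
= 14/125 + 43/625 = 113/625

P(the patient has the disease|the test is positive) = (14/125) / (113/625) = 70/113

P(the patient has the disease|the test is positive) = 70/113 ≈ 61.95%


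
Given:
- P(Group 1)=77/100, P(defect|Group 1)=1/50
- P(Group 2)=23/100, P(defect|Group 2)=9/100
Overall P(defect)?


P(B) = Σ P(B|Aᵢ)×P(Aᵢ)
  1/50×77/100 = 77/5000
  9/100×23/100 = 207/10000
Sum = 361/10000

P(defect) = 361/10000 ≈ 3.61%


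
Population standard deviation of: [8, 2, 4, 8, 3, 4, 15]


Mean = 44/7
  (8-44/7)²=144/49
  (2-44/7)²=900/49
  (4-44/7)²=256/49
  (8-44/7)²=144/49
  (3-44/7)²=529/49
  (4-44/7)²=256/49
  (15-44/7)²=3721/49
Σ(x-μ)² = 850/7
σ² = (850/7)/7 = 850/49

σ = √(850/49) ≈ 4.1650


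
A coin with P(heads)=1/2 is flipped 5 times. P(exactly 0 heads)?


Binomial: P(X=0) = C(5,0)×p^0×(1-p)^5
= 1 × 1 × 1/32 = 1/32

P(X=0) = 1/32 ≈ 3.12%


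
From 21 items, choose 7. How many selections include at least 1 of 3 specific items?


Complement: C(21,7) - C(18,7) = 116280 - 31824 = 84456

84456


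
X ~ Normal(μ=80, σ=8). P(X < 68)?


z = (68-80)/8 = -1.5
P(Z < -1.5) = 0.0668

P(X < 68) ≈ 0.0668


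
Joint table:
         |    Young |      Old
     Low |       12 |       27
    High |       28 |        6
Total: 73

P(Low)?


P(Low) = (12+27)/73 = 39/73

P(Low) = 39/73 ≈ 53.42%


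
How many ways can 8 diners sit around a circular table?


Circular arrangements of 8 distinct objects: fix one position to break rotational symmetry.
(n-1)! = 7! = 5040

5040


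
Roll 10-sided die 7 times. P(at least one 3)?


P(no 3)^7 = (9/10)^7 = 4782969/10000000
P(≥1) = 1 - 4782969/10000000 = 5217031/10000000

P = 5217031/10000000 ≈ 52.17%


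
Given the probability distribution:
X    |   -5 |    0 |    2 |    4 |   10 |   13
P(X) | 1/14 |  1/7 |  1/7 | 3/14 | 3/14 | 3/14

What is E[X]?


E[X] = Σ x·P(X=x)
= (-5)×(1/14) + (0)×(1/7) + (2)×(1/7) + (4)×(3/14) + (10)×(3/14) + (13)×(3/14)
= 40/7

E[X] = 40/7


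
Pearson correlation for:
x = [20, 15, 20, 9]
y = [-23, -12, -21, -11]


n=4, Σx=64, Σy=-67, Σxy=-1159, Σx²=1106, Σy²=1235
r = (4×(-1159) - 64×(-67))/√((4×1106 - 64²)(4×1235 - (-67)²))
= -348/√(328×451) = -348/√147928 ≈ -348/384.6141 ≈ -0.9048

r ≈ -0.9048


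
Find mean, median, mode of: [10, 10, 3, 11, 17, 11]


Sorted: [3, 10, 10, 11, 11, 17]
Mean = 62/6 = 31/3
Median = 21/2
Freq: {10: 2, 3: 1, 11: 2, 17: 1}
Mode: [10, 11]

Mean=31/3, Median=21/2, Mode=[10, 11]


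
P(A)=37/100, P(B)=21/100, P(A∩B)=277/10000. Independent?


P(A)×P(B) = 777/10000
P(A∩B) = 277/10000
Not equal → NOT independent

No, not independent


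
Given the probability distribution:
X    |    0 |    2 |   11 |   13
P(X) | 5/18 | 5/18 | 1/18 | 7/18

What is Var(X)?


E[X] = 56/9
E[X²] = 662/9
Var(X) = E[X²] - (E[X])² = 662/9 - 3136/81 = 2822/81

Var(X) = 2822/81 ≈ 34.8395


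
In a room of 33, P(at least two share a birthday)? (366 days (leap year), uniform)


P(all different) = Π(366-i)/366 for i=0..32
= 0.225976
P(match) = 1 - 0.225976 = 0.774024

P ≈ 0.7740 ≈ 77.40%


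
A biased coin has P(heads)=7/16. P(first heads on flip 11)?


Geometric: P(X=11) = (1-p)^(k-1)×p = (9/16)^10×7/16 = 24407490807/17592186044416

P(X=11) = 24407490807/17592186044416 ≈ 0.14%


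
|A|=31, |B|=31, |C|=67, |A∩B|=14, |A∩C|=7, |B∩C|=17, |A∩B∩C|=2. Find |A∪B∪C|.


|A∪B∪C| = 31+31+67-14-7-17+2 = 93

|A∪B∪C| = 93


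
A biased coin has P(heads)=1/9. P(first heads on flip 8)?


Geometric: P(X=8) = (1-p)^(k-1)×p = (8/9)^7×1/9 = 2097152/43046721

P(X=8) = 2097152/43046721 ≈ 4.87%


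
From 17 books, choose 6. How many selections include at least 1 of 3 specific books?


Complement: C(17,6) - C(14,6) = 12376 - 3003 = 9373

9373


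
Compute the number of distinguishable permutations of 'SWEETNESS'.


Letters: 9, freq: {'S': 3, 'W': 1, 'E': 3, 'T': 1, 'N': 1}
9!/(3!×1!×3!×1!×1!) = 362880/36 = 10080

10080


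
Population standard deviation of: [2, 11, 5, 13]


Mean = 31/4
  (2-31/4)²=529/16
  (11-31/4)²=169/16
  (5-31/4)²=121/16
  (13-31/4)²=441/16
Σ(x-μ)² = 315/4
σ² = (315/4)/4 = 315/16

σ = √(315/16) ≈ 4.4371


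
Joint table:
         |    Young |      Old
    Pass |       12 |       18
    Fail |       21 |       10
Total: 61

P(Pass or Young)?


P(Pass∨Young) = P(Pass) + P(Young) - P(Pass∧Young)
= (30 + 33 - 12)/61 = 51/61

P = 51/61 ≈ 83.61%


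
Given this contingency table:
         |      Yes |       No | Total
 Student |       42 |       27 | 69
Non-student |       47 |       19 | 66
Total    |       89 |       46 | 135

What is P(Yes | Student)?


P(Yes | Student) = 42/(42+27) = 42/69 = 14/23

P(Yes|Student) = 14/23 ≈ 60.87%


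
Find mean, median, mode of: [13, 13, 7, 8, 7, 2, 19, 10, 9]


Sorted: [2, 7, 7, 8, 9, 10, 13, 13, 19]
Mean = 88/9
Median = 9
Freq: {13: 2, 7: 2, 8: 1, 2: 1, 19: 1, 10: 1, 9: 1}
Mode: [7, 13]

Mean=88/9, Median=9, Mode=[7, 13]


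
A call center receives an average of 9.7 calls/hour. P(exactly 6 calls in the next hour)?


Poisson(λ=9.7): P(X=6) = e^(-λ)×λ^k/k!
= e^(-9.7) × 9.7^6 / 6!
≈ 6.128349505e-05 × 832972.004929 / 720 ≈ 0.070899

P(X=6) ≈ 0.070899 ≈ 7.09%


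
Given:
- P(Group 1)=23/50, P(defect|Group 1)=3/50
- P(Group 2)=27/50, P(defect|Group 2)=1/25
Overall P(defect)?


P(B) = Σ P(B|Aᵢ)×P(Aᵢ)
  3/50×23/50 = 69/2500
  1/25×27/50 = 27/1250
Sum = 123/2500

P(defect) = 123/2500 ≈ 4.92%


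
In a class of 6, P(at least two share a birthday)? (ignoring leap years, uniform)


P(all different) = Π(365-i)/365 for i=0..5
= 0.959538
P(match) = 1 - 0.959538 = 0.040462

P ≈ 0.0405 ≈ 4.05%


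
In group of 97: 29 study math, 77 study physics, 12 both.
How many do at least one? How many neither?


|A∪B| = 29+77-12 = 94
Neither = 97-94 = 3

At least one: 94; Neither: 3


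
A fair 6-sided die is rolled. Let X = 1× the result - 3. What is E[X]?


E[die] = (1+6)/2 = 7/2
E[X] = 1×7/2 - 3 = 1/2

E[X] = 1/2


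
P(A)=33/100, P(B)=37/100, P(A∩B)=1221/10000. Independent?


P(A)×P(B) = 1221/10000
P(A∩B) = 1221/10000
Equal ✓ → Independent

Yes, independent


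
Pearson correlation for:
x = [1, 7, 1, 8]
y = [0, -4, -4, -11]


n=4, Σx=17, Σy=-19, Σxy=-120, Σx²=115, Σy²=153
r = (4×(-120) - 17×(-19))/√((4×115 - 17²)(4×153 - (-19)²))
= -157/√(171×251) = -157/√42921 ≈ -157/207.1738 ≈ -0.7578

r ≈ -0.7578


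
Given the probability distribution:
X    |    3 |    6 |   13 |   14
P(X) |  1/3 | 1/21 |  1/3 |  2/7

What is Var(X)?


E[X] = 202/21
E[X²] = 2458/21
Var(X) = E[X²] - (E[X])² = 2458/21 - 40804/441 = 10814/441

Var(X) = 10814/441 ≈ 24.5215


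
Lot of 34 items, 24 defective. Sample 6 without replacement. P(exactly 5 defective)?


Hypergeometric: C(24,5)×C(10,1)/C(34,6)
= 42504×10/1344904 = 4830/15283

P(X=5) = 4830/15283 ≈ 31.60%


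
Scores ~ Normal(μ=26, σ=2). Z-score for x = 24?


z = (x - μ)/σ = (24 - 26)/2 = -1.0

z = -1.0


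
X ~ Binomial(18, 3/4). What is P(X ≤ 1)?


P(X ≤ 1) = Σ P(X=i) for i=0..1
P(X=0) = 1/68719476736
P(X=1) = 27/34359738368
Sum = 55/68719476736

P(X ≤ 1) = 55/68719476736 ≈ 0.00%


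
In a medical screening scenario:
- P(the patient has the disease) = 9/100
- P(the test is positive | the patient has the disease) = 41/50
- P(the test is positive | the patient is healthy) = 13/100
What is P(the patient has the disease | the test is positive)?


Using Bayes' theorem:
P(A|B) = P(B|A)·P(A) / P(B)

P(the test is positive) = 41/50 × 9/100 + 13/100 × 91/100
= 369/5000 + 1183/10000 = 1921/10000

P(the patient has the disease|the test is positive) = (369/5000) / (1921/10000) = 738/1921

P(the patient has the disease|the test is positive) = 738/1921 ≈ 38.42%


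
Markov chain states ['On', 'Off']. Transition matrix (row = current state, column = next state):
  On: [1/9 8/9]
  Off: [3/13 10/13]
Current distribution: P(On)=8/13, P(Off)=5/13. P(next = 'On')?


P(next=On) = Σᵢ P(now=i)×P(i→On)
= 8/13×1/9 + 5/13×3/13
= 8/117 + 15/169 = 239/1521

P = 239/1521 ≈ 0.1571


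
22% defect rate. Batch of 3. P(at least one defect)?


P(all good) = (39/50)^3 = 59319/125000
P(≥1 defect) = 65681/125000

P = 65681/125000 ≈ 52.54%


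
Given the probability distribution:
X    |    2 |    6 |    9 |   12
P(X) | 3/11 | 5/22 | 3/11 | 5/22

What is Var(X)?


E[X] = 78/11
E[X²] = 705/11
Var(X) = E[X²] - (E[X])² = 705/11 - 6084/121 = 1671/121

Var(X) = 1671/121 ≈ 13.8099


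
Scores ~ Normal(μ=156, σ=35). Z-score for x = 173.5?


z = (x - μ)/σ = (173.5 - 156)/35 = 0.5

z = 0.5


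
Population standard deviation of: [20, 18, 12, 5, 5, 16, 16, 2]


Mean = 94/8 = 47/4
  (20-47/4)²=1089/16
  (18-47/4)²=625/16
  (12-47/4)²=1/16
  (5-47/4)²=729/16
  (5-47/4)²=729/16
  (16-47/4)²=289/16
  (16-47/4)²=289/16
  (2-47/4)²=1521/16
Σ(x-μ)² = 659/2
σ² = (659/2)/8 = 659/16

σ = √(659/16) ≈ 6.4177


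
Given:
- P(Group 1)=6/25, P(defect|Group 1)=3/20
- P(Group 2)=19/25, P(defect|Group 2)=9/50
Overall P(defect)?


P(B) = Σ P(B|Aᵢ)×P(Aᵢ)
  3/20×6/25 = 9/250
  9/50×19/25 = 171/1250
Sum = 108/625

P(defect) = 108/625 ≈ 17.28%


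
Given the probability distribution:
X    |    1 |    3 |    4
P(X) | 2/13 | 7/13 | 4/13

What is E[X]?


E[X] = Σ x·P(X=x)
= (1)×(2/13) + (3)×(7/13) + (4)×(4/13)
= 3

E[X] = 3


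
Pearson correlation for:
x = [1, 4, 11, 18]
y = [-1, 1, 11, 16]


n=4, Σx=34, Σy=27, Σxy=412, Σx²=462, Σy²=379
r = (4×412 - 34×27)/√((4×462 - 34²)(4×379 - 27²))
= 730/√(692×787) = 730/√544604 ≈ 730/737.9729 ≈ 0.9892

r ≈ 0.9892


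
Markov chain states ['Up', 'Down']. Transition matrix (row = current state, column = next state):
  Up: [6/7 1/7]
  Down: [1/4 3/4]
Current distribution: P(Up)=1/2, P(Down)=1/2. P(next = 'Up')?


P(next=Up) = Σᵢ P(now=i)×P(i→Up)
= 1/2×6/7 + 1/2×1/4
= 3/7 + 1/8 = 31/56

P = 31/56 ≈ 0.5536


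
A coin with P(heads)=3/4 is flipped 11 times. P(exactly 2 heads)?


Binomial: P(X=2) = C(11,2)×p^2×(1-p)^9
= 55 × 9/16 × 1/262144 = 495/4194304

P(X=2) = 495/4194304 ≈ 0.01%


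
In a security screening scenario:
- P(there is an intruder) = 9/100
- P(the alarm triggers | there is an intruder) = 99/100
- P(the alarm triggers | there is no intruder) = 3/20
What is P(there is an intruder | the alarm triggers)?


Using Bayes' theorem:
P(A|B) = P(B|A)·P(A) / P(B)

P(the alarm triggers) = 99/100 × 9/100 + 3/20 × 91/100
= 891/10000 + 273/2000 = 141/625

P(there is an intruder|the alarm triggers) = (891/10000) / (141/625) = 297/752

P(there is an intruder|the alarm triggers) = 297/752 ≈ 39.49%


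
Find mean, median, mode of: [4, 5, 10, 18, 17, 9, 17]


Sorted: [4, 5, 9, 10, 17, 17, 18]
Mean = 80/7
Median = 10
Freq: {4: 1, 5: 1, 10: 1, 18: 1, 17: 2, 9: 1}
Mode: [17]

Mean=80/7, Median=10, Mode=17


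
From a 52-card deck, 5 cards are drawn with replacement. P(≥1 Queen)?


P(not a Queen) = 48/52 = 12/13
P(none in 5 draws) = (12/13)^5 = 248832/371293
P(≥1 Queen) = 1 - 248832/371293 = 122461/371293

P = 122461/371293 ≈ 32.98%


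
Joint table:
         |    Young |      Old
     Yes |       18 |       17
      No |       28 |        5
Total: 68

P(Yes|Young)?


P(Yes|Young) = 18/(18+28) = 18/46 = 9/23

P = 9/23 ≈ 39.13%


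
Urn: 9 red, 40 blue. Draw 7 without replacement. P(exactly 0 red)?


Hypergeometric: C(9,0)×C(40,7)/C(49,7)
= 1×18643560/85900584 = 776815/3579191

P(X=0) = 776815/3579191 ≈ 21.70%


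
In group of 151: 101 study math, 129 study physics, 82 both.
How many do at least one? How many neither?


|A∪B| = 101+129-82 = 148
Neither = 151-148 = 3

At least one: 148; Neither: 3


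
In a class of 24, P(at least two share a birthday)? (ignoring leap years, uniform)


P(all different) = Π(365-i)/365 for i=0..23
= 0.461656
P(match) = 1 - 0.461656 = 0.538344

P ≈ 0.5383 ≈ 53.83%


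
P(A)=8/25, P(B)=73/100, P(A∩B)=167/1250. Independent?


P(A)×P(B) = 146/625
P(A∩B) = 167/1250
Not equal → NOT independent

No, not independent


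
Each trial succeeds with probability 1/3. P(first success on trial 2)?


Geometric: P(X=2) = (1-p)^(k-1)×p = (2/3)^1×1/3 = 2/9

P(X=2) = 2/9 ≈ 22.22%


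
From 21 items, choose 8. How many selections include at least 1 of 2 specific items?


Complement: C(21,8) - C(19,8) = 203490 - 75582 = 127908

127908


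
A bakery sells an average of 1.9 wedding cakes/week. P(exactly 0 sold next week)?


Poisson(λ=1.9): P(X=0) = e^(-λ)×λ^k/k!
= e^(-1.9) × 1.9^0 / 0!
≈ 0.1495686192 × 1 / 1 ≈ 0.149569

P(X=0) ≈ 0.149569 ≈ 14.96%


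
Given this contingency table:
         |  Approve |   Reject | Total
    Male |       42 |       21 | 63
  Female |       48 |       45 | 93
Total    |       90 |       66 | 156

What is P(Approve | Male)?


P(Approve | Male) = 42/(42+21) = 42/63 = 2/3

P(Approve|Male) = 2/3 ≈ 66.67%


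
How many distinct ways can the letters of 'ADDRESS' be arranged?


Letters: 7, freq: {'A': 1, 'D': 2, 'R': 1, 'E': 1, 'S': 2}
7!/(1!×2!×1!×1!×2!) = 5040/4 = 1260

1260


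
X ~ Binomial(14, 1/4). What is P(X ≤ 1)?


P(X ≤ 1) = Σ P(X=i) for i=0..1
P(X=0) = 4782969/268435456
P(X=1) = 11160261/134217728
Sum = 27103491/268435456

P(X ≤ 1) = 27103491/268435456 ≈ 10.10%


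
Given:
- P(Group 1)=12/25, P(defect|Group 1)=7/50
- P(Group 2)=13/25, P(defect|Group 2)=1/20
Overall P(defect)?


P(B) = Σ P(B|Aᵢ)×P(Aᵢ)
  7/50×12/25 = 42/625
  1/20×13/25 = 13/500
Sum = 233/2500

P(defect) = 233/2500 ≈ 9.32%


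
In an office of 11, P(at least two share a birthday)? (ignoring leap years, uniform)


P(all different) = Π(365-i)/365 for i=0..10
= 0.858859
P(match) = 1 - 0.858859 = 0.141141

P ≈ 0.1411 ≈ 14.11%


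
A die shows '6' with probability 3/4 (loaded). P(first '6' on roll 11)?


Geometric: P(X=11) = (1-p)^(k-1)×p = (1/4)^10×3/4 = 3/4194304

P(X=11) = 3/4194304 ≈ 0.00%


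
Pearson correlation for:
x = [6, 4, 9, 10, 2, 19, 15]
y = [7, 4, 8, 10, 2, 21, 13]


n=7, Σx=65, Σy=65, Σxy=828, Σx²=823, Σy²=843
r = (7×828 - 65×65)/√((7×823 - 65²)(7×843 - 65²))
= 1571/√(1536×1676) = 1571/√2574336 ≈ 1571/1604.4737 ≈ 0.9791

r ≈ 0.9791


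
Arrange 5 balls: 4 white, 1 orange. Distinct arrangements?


5!/(4!×1!) = 5

5


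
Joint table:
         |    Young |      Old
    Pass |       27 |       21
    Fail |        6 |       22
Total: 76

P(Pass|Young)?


P(Pass|Young) = 27/(27+6) = 27/33 = 9/11

P = 9/11 ≈ 81.82%


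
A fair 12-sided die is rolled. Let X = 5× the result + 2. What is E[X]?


E[die] = (1+12)/2 = 13/2
E[X] = 5×13/2 + 2 = 69/2

E[X] = 69/2


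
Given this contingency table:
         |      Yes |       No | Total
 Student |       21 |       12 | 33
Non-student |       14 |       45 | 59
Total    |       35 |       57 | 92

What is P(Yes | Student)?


P(Yes | Student) = 21/(21+12) = 21/33 = 7/11

P(Yes|Student) = 7/11 ≈ 63.64%


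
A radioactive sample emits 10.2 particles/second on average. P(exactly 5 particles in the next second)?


Poisson(λ=10.2): P(X=5) = e^(-λ)×λ^k/k!
= e^(-10.2) × 10.2^5 / 5!
≈ 3.717031868e-05 × 110408.08032 / 120 ≈ 0.034199

P(X=5) ≈ 0.034199 ≈ 3.42%


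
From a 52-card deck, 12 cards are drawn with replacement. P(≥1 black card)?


P(not a black card) = 26/52 = 1/2
P(none in 12 draws) = (1/2)^12 = 1/4096
P(≥1 black card) = 1 - 1/4096 = 4095/4096

P = 4095/4096 ≈ 99.98%


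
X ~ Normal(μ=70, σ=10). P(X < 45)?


z = (45-70)/10 = -2.5
P(Z < -2.5) = 0.0062

P(X < 45) ≈ 0.0062


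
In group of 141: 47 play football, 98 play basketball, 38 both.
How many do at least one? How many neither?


|A∪B| = 47+98-38 = 107
Neither = 141-107 = 34

At least one: 107; Neither: 34


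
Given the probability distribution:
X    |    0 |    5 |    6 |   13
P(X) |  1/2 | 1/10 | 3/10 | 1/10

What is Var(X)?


E[X] = 18/5
E[X²] = 151/5
Var(X) = E[X²] - (E[X])² = 151/5 - 324/25 = 431/25

Var(X) = 431/25 ≈ 17.2400


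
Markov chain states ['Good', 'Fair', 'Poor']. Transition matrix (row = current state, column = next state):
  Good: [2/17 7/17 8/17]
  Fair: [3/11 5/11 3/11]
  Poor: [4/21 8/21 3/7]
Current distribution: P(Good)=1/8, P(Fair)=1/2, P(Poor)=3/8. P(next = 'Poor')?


P(next=Poor) = Σᵢ P(now=i)×P(i→Poor)
= 1/8×8/17 + 1/2×3/11 + 3/8×3/7
= 1/17 + 3/22 + 9/56 = 3727/10472

P = 3727/10472 ≈ 0.3559


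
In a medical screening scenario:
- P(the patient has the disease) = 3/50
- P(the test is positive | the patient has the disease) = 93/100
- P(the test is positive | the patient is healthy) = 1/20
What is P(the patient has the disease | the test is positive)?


Using Bayes' theorem:
P(A|B) = P(B|A)·P(A) / P(B)

P(the test is positive) = 93/100 × 3/50 + 1/20 × 47/50
= 279/5000 + 47/1000 = 257/2500

P(the patient has the disease|the test is positive) = (279/5000) / (257/2500) = 279/514

P(the patient has the disease|the test is positive) = 279/514 ≈ 54.28%


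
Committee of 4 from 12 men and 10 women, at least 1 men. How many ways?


Count by #men:
  1M,3W: C(12,1)×C(10,3)=1440
  2M,2W: C(12,2)×C(10,2)=2970
  3M,1W: C(12,3)×C(10,1)=2200
  4M,0W: C(12,4)×C(10,0)=495
Total = 7105

7105


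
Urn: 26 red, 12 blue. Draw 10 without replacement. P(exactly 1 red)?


Hypergeometric: C(26,1)×C(12,9)/C(38,10)
= 26×220/472733756 = 130/10743949

P(X=1) = 130/10743949 ≈ 0.00%


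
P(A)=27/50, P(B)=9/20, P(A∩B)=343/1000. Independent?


P(A)×P(B) = 243/1000
P(A∩B) = 343/1000
Not equal → NOT independent

No, not independent


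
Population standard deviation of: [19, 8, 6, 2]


Mean = 35/4
  (19-35/4)²=1681/16
  (8-35/4)²=9/16
  (6-35/4)²=121/16
  (2-35/4)²=729/16
Σ(x-μ)² = 635/4
σ² = (635/4)/4 = 635/16

σ = √(635/16) ≈ 6.2998


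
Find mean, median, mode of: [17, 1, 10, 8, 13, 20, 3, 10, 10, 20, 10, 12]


Sorted: [1, 3, 8, 10, 10, 10, 10, 12, 13, 17, 20, 20]
Mean = 134/12 = 67/6
Median = 10
Freq: {17: 1, 1: 1, 10: 4, 8: 1, 13: 1, 20: 2, 3: 1, 12: 1}
Mode: [10]

Mean=67/6, Median=10, Mode=10


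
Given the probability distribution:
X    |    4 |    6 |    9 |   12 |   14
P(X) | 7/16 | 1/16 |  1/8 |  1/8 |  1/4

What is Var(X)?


E[X] = 33/4
E[X²] = 691/8
Var(X) = E[X²] - (E[X])² = 691/8 - 1089/16 = 293/16

Var(X) = 293/16 ≈ 18.3125


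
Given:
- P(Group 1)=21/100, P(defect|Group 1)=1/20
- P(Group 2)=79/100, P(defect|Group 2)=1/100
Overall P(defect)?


P(B) = Σ P(B|Aᵢ)×P(Aᵢ)
  1/20×21/100 = 21/2000
  1/100×79/100 = 79/10000
Sum = 23/1250

P(defect) = 23/1250 ≈ 1.84%


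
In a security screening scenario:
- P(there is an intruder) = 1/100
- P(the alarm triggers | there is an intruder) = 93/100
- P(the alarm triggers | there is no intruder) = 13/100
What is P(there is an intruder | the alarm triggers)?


Using Bayes' theorem:
P(A|B) = P(B|A)·P(A) / P(B)

P(the alarm triggers) = 93/100 × 1/100 + 13/100 × 99/100
= 93/10000 + 1287/10000 = 69/500

P(there is an intruder|the alarm triggers) = (93/10000) / (69/500) = 31/460

P(there is an intruder|the alarm triggers) = 31/460 ≈ 6.74%


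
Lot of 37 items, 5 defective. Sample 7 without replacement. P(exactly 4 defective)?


Hypergeometric: C(5,4)×C(32,3)/C(37,7)
= 5×4960/10295472 = 50/20757

P(X=4) = 50/20757 ≈ 0.24%


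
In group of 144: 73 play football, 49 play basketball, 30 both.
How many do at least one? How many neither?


|A∪B| = 73+49-30 = 92
Neither = 144-92 = 52

At least one: 92; Neither: 52


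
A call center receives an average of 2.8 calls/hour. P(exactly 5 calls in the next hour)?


Poisson(λ=2.8): P(X=5) = e^(-λ)×λ^k/k!
= e^(-2.8) × 2.8^5 / 5!
≈ 0.06081006263 × 172.10368 / 120 ≈ 0.087214

P(X=5) ≈ 0.087214 ≈ 8.72%


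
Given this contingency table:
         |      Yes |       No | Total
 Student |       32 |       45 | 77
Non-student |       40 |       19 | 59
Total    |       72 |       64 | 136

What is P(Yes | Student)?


P(Yes | Student) = 32/(32+45) = 32/77

P(Yes|Student) = 32/77 ≈ 41.56%


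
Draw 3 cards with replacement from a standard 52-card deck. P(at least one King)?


P(not a King) = 48/52 = 12/13
P(none in 3 draws) = (12/13)^3 = 1728/2197
P(≥1 King) = 1 - 1728/2197 = 469/2197

P = 469/2197 ≈ 21.35%


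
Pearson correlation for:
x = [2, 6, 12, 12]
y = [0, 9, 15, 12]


n=4, Σx=32, Σy=36, Σxy=378, Σx²=328, Σy²=450
r = (4×378 - 32×36)/√((4×328 - 32²)(4×450 - 36²))
= 360/√(288×504) = 360/√145152 ≈ 360/380.9882 ≈ 0.9449

r ≈ 0.9449


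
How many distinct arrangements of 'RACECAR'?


Letters: 7, freq: {'R': 2, 'A': 2, 'C': 2, 'E': 1}
7!/(2!×2!×2!×1!) = 5040/8 = 630

630


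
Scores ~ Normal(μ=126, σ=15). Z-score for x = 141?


z = (x - μ)/σ = (141 - 126)/15 = 1.0

z = 1.0


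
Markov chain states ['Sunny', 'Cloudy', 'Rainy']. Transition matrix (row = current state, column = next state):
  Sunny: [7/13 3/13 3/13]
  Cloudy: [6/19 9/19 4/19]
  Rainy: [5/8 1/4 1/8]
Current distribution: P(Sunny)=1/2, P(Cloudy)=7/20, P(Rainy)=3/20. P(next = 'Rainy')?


P(next=Rainy) = Σᵢ P(now=i)×P(i→Rainy)
= 1/2×3/13 + 7/20×4/19 + 3/20×1/8
= 3/26 + 7/95 + 3/160 = 8213/39520

P = 8213/39520 ≈ 0.2078


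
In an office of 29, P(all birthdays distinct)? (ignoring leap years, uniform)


P(all different) = Π(365-i)/365 for i=0..28
= (365/365)×(364/365)×...×(337/365)
= 0.319031

P ≈ 0.3190 ≈ 31.90%


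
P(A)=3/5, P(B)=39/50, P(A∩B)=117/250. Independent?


P(A)×P(B) = 117/250
P(A∩B) = 117/250
Equal ✓ → Independent

Yes, independent


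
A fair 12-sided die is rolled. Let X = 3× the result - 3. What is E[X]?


E[die] = (1+12)/2 = 13/2
E[X] = 3×13/2 - 3 = 33/2

E[X] = 33/2


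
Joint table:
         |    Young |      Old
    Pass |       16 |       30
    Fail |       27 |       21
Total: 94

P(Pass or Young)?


P(Pass∨Young) = P(Pass) + P(Young) - P(Pass∧Young)
= (46 + 43 - 16)/94 = 73/94

P = 73/94 ≈ 77.66%


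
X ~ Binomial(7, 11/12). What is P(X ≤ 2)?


P(X ≤ 2) = Σ P(X=i) for i=0..2
P(X=0) = 1/35831808
P(X=1) = 77/35831808
P(X=2) = 847/11943936
Sum = 97/1327104

P(X ≤ 2) = 97/1327104 ≈ 0.01%


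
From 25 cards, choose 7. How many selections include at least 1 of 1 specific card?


Complement: C(25,7) - C(24,7) = 480700 - 346104 = 134596

134596


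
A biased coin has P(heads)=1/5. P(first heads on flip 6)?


Geometric: P(X=6) = (1-p)^(k-1)×p = (4/5)^5×1/5 = 1024/15625

P(X=6) = 1024/15625 ≈ 6.55%


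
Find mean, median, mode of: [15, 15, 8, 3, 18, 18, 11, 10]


Sorted: [3, 8, 10, 11, 15, 15, 18, 18]
Mean = 98/8 = 49/4
Median = 13
Freq: {15: 2, 8: 1, 3: 1, 18: 2, 11: 1, 10: 1}
Mode: [15, 18]

Mean=49/4, Median=13, Mode=[15, 18]


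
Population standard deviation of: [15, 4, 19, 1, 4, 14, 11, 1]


Mean = 69/8
  (15-69/8)²=2601/64
  (4-69/8)²=1369/64
  (19-69/8)²=6889/64
  (1-69/8)²=3721/64
  (4-69/8)²=1369/64
  (14-69/8)²=1849/64
  (11-69/8)²=361/64
  (1-69/8)²=3721/64
Σ(x-μ)² = 2735/8
σ² = (2735/8)/8 = 2735/64

σ = √(2735/64) ≈ 6.5372


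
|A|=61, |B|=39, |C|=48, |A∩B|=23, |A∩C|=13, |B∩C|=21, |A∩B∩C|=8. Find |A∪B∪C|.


|A∪B∪C| = 61+39+48-23-13-21+8 = 99

|A∪B∪C| = 99


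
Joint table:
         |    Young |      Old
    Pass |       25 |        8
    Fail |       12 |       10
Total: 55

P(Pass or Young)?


P(Pass∨Young) = P(Pass) + P(Young) - P(Pass∧Young)
= (33 + 37 - 25)/55 = 45/55 = 9/11

P = 9/11 ≈ 81.82%


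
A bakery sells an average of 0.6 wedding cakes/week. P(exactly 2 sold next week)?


Poisson(λ=0.6): P(X=2) = e^(-λ)×λ^k/k!
= e^(-0.6) × 0.6^2 / 2!
≈ 0.5488116361 × 0.36 / 2 ≈ 0.098786

P(X=2) ≈ 0.098786 ≈ 9.88%


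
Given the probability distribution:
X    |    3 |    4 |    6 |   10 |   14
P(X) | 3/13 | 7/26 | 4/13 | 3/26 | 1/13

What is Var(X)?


E[X] = 76/13
E[X²] = 573/13
Var(X) = E[X²] - (E[X])² = 573/13 - 5776/169 = 1673/169

Var(X) = 1673/169 ≈ 9.8994


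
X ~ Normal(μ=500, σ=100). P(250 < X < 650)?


z₁=(250-500)/100=-2.5, z₂=(650-500)/100=1.5
P = Φ(1.5) - Φ(-2.5) = 0.933193 - 0.006210 = 0.926983 ≈ 0.9270

P(250 < X < 650) ≈ 0.9270


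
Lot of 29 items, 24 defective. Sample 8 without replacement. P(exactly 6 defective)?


Hypergeometric: C(24,6)×C(5,2)/C(29,8)
= 134596×10/4292145 = 1064/3393

P(X=6) = 1064/3393 ≈ 31.36%


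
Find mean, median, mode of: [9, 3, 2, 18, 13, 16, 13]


Sorted: [2, 3, 9, 13, 13, 16, 18]
Mean = 74/7
Median = 13
Freq: {9: 1, 3: 1, 2: 1, 18: 1, 13: 2, 16: 1}
Mode: [13]

Mean=74/7, Median=13, Mode=13


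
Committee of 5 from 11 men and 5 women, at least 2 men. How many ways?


Count by #men:
  2M,3W: C(11,2)×C(5,3)=550
  3M,2W: C(11,3)×C(5,2)=1650
  4M,1W: C(11,4)×C(5,1)=1650
  5M,0W: C(11,5)×C(5,0)=462
Total = 4312

4312


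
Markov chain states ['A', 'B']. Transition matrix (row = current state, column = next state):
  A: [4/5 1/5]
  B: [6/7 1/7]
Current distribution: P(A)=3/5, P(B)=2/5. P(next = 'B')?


P(next=B) = Σᵢ P(now=i)×P(i→B)
= 3/5×1/5 + 2/5×1/7
= 3/25 + 2/35 = 31/175

P = 31/175 ≈ 0.1771


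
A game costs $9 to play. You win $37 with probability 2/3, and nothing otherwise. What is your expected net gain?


E[gain] = (37-9)×2/3 + (-9)×1/3
= 56/3 - 3 = 47/3

Expected net gain = $47/3 ≈ $15.67


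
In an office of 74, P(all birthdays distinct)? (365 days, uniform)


P(all different) = Π(365-i)/365 for i=0..73
= (365/365)×(364/365)×...×(292/365)
= 0.000351

P ≈ 0.0004 ≈ 0.04%


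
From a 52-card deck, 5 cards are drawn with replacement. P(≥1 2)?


P(not a 2) = 48/52 = 12/13
P(none in 5 draws) = (12/13)^5 = 248832/371293
P(≥1 2) = 1 - 248832/371293 = 122461/371293

P = 122461/371293 ≈ 32.98%


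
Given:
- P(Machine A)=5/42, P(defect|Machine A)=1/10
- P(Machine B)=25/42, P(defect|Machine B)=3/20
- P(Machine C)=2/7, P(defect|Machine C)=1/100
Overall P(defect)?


P(B) = Σ P(B|Aᵢ)×P(Aᵢ)
  1/10×5/42 = 1/84
  3/20×25/42 = 5/56
  1/100×2/7 = 1/350
Sum = 437/4200

P(defect) = 437/4200 ≈ 10.40%


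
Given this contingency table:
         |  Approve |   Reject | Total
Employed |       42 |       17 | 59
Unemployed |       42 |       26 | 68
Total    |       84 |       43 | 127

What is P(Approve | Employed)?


P(Approve | Employed) = 42/(42+17) = 42/59

P(Approve|Employed) = 42/59 ≈ 71.19%


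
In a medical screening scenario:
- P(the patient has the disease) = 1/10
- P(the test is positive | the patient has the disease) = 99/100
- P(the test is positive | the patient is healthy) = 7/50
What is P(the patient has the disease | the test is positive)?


Using Bayes' theorem:
P(A|B) = P(B|A)·P(A) / P(B)

P(the test is positive) = 99/100 × 1/10 + 7/50 × 9/10
= 99/1000 + 63/500 = 9/40

P(the patient has the disease|the test is positive) = (99/1000) / (9/40) = 11/25

P(the patient has the disease|the test is positive) = 11/25 ≈ 44.00%


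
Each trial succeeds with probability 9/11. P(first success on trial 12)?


Geometric: P(X=12) = (1-p)^(k-1)×p = (2/11)^11×9/11 = 18432/3138428376721

P(X=12) = 18432/3138428376721 ≈ 0.00%
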